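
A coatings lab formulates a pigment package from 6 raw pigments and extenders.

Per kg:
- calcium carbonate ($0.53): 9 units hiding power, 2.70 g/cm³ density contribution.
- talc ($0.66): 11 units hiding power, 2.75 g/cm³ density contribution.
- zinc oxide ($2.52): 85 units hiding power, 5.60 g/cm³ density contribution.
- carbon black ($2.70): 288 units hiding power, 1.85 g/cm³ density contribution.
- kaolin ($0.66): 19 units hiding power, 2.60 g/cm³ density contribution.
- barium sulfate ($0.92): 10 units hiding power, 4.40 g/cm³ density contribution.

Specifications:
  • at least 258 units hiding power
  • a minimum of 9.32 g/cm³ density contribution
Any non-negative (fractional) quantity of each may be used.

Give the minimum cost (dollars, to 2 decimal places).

Treat it as an LP. Let x1 = kg of calcium carbonate, x2 = kg of talc, x3 = kg of zinc oxide, x4 = kg of carbon black, x5 = kg of kaolin, x6 = kg of barium sulfate.
min 0.53x1 + 0.66x2 + 2.52x3 + 2.7x4 + 0.66x5 + 0.92x6 s.t.:
  9x1 + 11x2 + 85x3 + 288x4 + 19x5 + 10x6 ≥ 258   (hiding power)
  2.7x1 + 2.75x2 + 5.6x3 + 1.85x4 + 2.6x5 + 4.4x6 ≥ 9.32   (density contribution)
  x1, x2, x3, x4, x5, x6 ≥ 0.
The minimum-cost mix takes nothing from talc, zinc oxide, kaolin, barium sulfate — only calcium carbonate, carbon black. There the hiding power and density contribution constraints are tight.
So calcium carbonate = 2.9 kg, carbon black = 0.8052 kg.
Hence cost = 0.53·2.9 + 2.7·0.8052 = $3.7110.

$3.71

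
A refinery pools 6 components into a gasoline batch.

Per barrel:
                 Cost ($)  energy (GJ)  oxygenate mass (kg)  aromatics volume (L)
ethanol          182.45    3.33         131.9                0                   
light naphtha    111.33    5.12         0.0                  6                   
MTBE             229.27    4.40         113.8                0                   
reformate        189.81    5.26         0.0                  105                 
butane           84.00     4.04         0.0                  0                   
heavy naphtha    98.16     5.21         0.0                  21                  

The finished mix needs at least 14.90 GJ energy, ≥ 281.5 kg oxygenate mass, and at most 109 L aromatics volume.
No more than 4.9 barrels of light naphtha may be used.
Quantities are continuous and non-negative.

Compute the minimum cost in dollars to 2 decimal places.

Treat it as an LP. Let x1 = barrels of ethanol, x2 = barrels of light naphtha, x3 = barrels of MTBE, x4 = barrels of reformate, x5 = barrels of butane, x6 = barrels of heavy naphtha.
Minimize 182.45x1 + 111.33x2 + 229.27x3 + 189.81x4 + 84x5 + 98.16x6 s.t.:
  3.33x1 + 5.12x2 + 4.4x3 + 5.26x4 + 4.04x5 + 5.21x6 ≥ 14.9   (energy)
  131.9x1 + 113.8x3 ≥ 281.5   (oxygenate mass)
  6x2 + 105x4 + 21x6 ≤ 109   (aromatics volume)
  x2 ≤ 4.9
  x1, x2, x3, x4, x5, x6 ≥ 0.
At the optimum only ethanol, heavy naphtha are positive (light naphtha, MTBE, reformate, butane = 0). Binding constraints: energy and oxygenate mass.
So ethanol = 2.1342 barrels, heavy naphtha = 1.4958 barrels.
Hence cost = 182.45·2.1342 + 98.16·1.4958 = $536.2125.

$536.21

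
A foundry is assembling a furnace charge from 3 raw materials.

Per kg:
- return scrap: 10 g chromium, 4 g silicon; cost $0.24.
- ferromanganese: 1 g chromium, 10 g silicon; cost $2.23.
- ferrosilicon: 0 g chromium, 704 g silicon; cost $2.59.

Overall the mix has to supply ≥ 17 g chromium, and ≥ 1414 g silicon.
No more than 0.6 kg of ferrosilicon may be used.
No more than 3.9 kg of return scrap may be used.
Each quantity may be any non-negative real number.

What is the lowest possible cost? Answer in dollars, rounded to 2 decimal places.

This is a linear program. Let x1 = kg of return scrap, x2 = kg of ferromanganese, x3 = kg of ferrosilicon.
Minimize 0.24x1 + 2.23x2 + 2.59x3 s.t.:
  10x1 + 1x2 ≥ 17   (chromium)
  4x1 + 10x2 + 704x3 ≥ 1414   (silicon)
  x3 ≤ 0.6
  x1 ≤ 3.9
  x1, x2, x3 ≥ 0.
The optimal mix uses every input. Binding constraints: silicon, the ferrosilicon cap, the return scrap cap.
Solving gives x1 = 3.9, x2 = 97.6, x3 = 0.6.
Hence cost = 0.24·3.9 + 2.23·97.6 + 2.59·0.6 = $220.1380.

$220.14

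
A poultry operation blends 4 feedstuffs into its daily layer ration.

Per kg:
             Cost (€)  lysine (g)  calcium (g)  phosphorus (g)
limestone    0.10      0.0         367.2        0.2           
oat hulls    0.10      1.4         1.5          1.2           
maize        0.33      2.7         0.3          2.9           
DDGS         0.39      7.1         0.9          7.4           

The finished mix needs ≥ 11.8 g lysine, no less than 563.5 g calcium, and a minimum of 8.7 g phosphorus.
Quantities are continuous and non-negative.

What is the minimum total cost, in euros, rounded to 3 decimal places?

€0.801

Let x1 = kg of limestone, x2 = kg of oat hulls, x3 = kg of maize, x4 = kg of DDGS.
min 0.1x1 + 0.1x2 + 0.33x3 + 0.39x4 s.t.:
  1.4x2 + 2.7x3 + 7.1x4 ≥ 11.8   (lysine)
  367.2x1 + 1.5x2 + 0.3x3 + 0.9x4 ≥ 563.5   (calcium)
  0.2x1 + 1.2x2 + 2.9x3 + 7.4x4 ≥ 8.7   (phosphorus)
  x1, x2, x3, x4 ≥ 0.
The cheapest feasible vertex uses only limestone, DDGS; oat hulls, maize are not used. There the lysine and calcium constraints are tight.
That vertex is x1 = 1.531, x4 = 1.662.
Total cost: 0.1·1.531 + 0.39·1.662 = 0.80128.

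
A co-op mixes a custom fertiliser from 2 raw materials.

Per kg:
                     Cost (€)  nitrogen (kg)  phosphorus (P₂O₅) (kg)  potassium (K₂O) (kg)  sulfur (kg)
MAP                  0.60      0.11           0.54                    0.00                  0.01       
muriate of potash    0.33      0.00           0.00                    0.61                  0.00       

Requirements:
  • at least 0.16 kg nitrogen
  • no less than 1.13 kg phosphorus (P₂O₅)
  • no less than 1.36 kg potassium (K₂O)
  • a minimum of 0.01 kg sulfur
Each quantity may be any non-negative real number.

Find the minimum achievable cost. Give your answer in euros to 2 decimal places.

Treat it as an LP. Let x1 = kg of MAP, x2 = kg of muriate of potash.
Minimize 0.6x1 + 0.33x2 subject to:
  0.11x1 ≥ 0.16   (nitrogen)
  0.54x1 ≥ 1.13   (phosphorus (P₂O₅))
  0.61x2 ≥ 1.36   (potassium (K₂O))
  0.01x1 ≥ 0.01   (sulfur)
  x1, x2 ≥ 0.
Both inputs are positive at the optimum. The phosphorus (P₂O₅) and potassium (K₂O) requirements are met with equality.
That vertex is x1 = 2.093, x2 = 2.23.
Objective = 0.6·2.093 + 0.33·2.23 = 1.9917.

€1.99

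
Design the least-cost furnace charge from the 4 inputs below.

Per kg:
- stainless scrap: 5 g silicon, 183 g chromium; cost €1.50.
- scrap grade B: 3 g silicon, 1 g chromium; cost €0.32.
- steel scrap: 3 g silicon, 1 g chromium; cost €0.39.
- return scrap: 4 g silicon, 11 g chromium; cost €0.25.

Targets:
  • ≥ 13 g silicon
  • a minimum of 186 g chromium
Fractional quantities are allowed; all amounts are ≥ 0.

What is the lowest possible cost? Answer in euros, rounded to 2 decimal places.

€1.87

This is a linear program. Let x1 = kg of stainless scrap, x2 = kg of scrap grade B, x3 = kg of steel scrap, x4 = kg of return scrap.
Minimize 1.5x1 + 0.32x2 + 0.39x3 + 0.25x4 subject to:
  5x1 + 3x2 + 3x3 + 4x4 ≥ 13   (silicon)
  183x1 + 1x2 + 1x3 + 11x4 ≥ 186   (chromium)
  x1, x2, x3, x4 ≥ 0.
The cheapest feasible vertex uses only stainless scrap, return scrap; scrap grade B, steel scrap are not used. The silicon and chromium requirements are met with equality.
So stainless scrap = 0.8877 kg, return scrap = 2.14 kg.
Total cost: 1.5·0.8877 + 0.25·2.14 = 1.8666.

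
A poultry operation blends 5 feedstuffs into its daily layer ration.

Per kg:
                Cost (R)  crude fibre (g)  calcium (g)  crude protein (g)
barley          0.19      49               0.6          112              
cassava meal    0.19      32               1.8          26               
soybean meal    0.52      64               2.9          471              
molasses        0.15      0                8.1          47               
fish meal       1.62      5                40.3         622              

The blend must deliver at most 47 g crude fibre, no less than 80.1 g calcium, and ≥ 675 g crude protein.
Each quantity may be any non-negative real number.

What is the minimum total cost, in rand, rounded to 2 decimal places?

R1.70

Let x1 = kg of barley, x2 = kg of cassava meal, x3 = kg of soybean meal, x4 = kg of molasses, x5 = kg of fish meal.
Minimise 0.19x1 + 0.19x2 + 0.52x3 + 0.15x4 + 1.62x5 subject to:
  49x1 + 32x2 + 64x3 + 5x5 ≤ 47   (crude fibre)
  0.6x1 + 1.8x2 + 2.9x3 + 8.1x4 + 40.3x5 ≥ 80.1   (calcium)
  112x1 + 26x2 + 471x3 + 47x4 + 622x5 ≥ 675   (crude protein)
  x1, x2, x3, x4, x5 ≥ 0.
The minimum-cost mix takes nothing from barley, cassava meal, fish meal — only soybean meal, molasses. Binding constraints: calcium and crude protein.
Optimal quantities: soybean meal = 0.4629 kg, molasses = 9.723 kg.
Total cost: 0.52·0.4629 + 0.15·9.723 = 1.6992.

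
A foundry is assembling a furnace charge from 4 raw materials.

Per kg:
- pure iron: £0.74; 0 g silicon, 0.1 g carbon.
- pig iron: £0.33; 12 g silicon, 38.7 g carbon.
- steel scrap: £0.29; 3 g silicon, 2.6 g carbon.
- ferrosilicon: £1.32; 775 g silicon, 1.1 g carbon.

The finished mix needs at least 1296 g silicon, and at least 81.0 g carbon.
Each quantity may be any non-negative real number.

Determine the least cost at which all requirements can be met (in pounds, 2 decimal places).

Treat it as an LP. Let x1 = kg of pure iron, x2 = kg of pig iron, x3 = kg of steel scrap, x4 = kg of ferrosilicon.
min 0.74x1 + 0.33x2 + 0.29x3 + 1.32x4 subject to:
  12x2 + 3x3 + 775x4 ≥ 1296   (silicon)
  0.1x1 + 38.7x2 + 2.6x3 + 1.1x4 ≥ 81   (carbon)
  x1, x2, x3, x4 ≥ 0.
At the optimum only pig iron, ferrosilicon are positive (pure iron, steel scrap = 0). There the silicon and carbon constraints are tight.
Optimal quantities: pig iron = 2.046 kg, ferrosilicon = 1.641 kg.
Objective = 0.33·2.046 + 1.32·1.641 = 2.8413.

£2.84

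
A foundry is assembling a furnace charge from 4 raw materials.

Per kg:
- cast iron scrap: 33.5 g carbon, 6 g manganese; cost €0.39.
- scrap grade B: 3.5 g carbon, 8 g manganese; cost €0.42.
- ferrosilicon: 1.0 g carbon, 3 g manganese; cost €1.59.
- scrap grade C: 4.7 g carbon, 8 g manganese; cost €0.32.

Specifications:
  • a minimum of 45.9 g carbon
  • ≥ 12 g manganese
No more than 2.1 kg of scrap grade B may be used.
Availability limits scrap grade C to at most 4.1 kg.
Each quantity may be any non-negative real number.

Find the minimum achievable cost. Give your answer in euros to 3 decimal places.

€0.674

Set it up as a linear program. Let x1 = kg of cast iron scrap, x2 = kg of scrap grade B, x3 = kg of ferrosilicon, x4 = kg of scrap grade C.
Minimize 0.39x1 + 0.42x2 + 1.59x3 + 0.32x4 with:
  33.5x1 + 3.5x2 + 1x3 + 4.7x4 ≥ 45.9   (carbon)
  6x1 + 8x2 + 3x3 + 8x4 ≥ 12   (manganese)
  x2 ≤ 2.1
  x4 ≤ 4.1
  x1, x2, x3, x4 ≥ 0.
The cheapest feasible vertex uses only cast iron scrap, scrap grade C; scrap grade B, ferrosilicon are not used. Binding constraints: carbon and manganese.
So cast iron scrap = 1.296 kg, scrap grade C = 0.5279 kg.
Hence cost = 0.39·1.296 + 0.32·0.5279 = €0.67437.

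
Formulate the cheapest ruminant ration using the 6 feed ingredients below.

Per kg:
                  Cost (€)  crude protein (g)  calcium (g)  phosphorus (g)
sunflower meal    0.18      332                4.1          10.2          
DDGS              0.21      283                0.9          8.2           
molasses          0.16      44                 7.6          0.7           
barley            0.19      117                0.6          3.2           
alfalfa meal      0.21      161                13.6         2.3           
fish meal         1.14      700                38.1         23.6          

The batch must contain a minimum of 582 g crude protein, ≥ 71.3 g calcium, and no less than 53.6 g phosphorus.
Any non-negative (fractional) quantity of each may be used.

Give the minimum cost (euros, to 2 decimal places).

€1.61

Set it up as a linear program. Let x1 = kg of sunflower meal, x2 = kg of DDGS, x3 = kg of molasses, x4 = kg of barley, x5 = kg of alfalfa meal, x6 = kg of fish meal.
Minimise 0.18x1 + 0.21x2 + 0.16x3 + 0.19x4 + 0.21x5 + 1.14x6 subject to:
  332x1 + 283x2 + 44x3 + 117x4 + 161x5 + 700x6 ≥ 582   (crude protein)
  4.1x1 + 0.9x2 + 7.6x3 + 0.6x4 + 13.6x5 + 38.1x6 ≥ 71.3   (calcium)
  10.2x1 + 8.2x2 + 0.7x3 + 3.2x4 + 2.3x5 + 23.6x6 ≥ 53.6   (phosphorus)
  x1, x2, x3, x4, x5, x6 ≥ 0.
The cheapest feasible vertex uses only sunflower meal, alfalfa meal; DDGS, molasses, barley, fish meal are not used. Binding constraints: calcium and phosphorus.
So sunflower meal = 4.37 kg, alfalfa meal = 3.925 kg.
Hence cost = 0.18·4.37 + 0.21·3.925 = €1.6109.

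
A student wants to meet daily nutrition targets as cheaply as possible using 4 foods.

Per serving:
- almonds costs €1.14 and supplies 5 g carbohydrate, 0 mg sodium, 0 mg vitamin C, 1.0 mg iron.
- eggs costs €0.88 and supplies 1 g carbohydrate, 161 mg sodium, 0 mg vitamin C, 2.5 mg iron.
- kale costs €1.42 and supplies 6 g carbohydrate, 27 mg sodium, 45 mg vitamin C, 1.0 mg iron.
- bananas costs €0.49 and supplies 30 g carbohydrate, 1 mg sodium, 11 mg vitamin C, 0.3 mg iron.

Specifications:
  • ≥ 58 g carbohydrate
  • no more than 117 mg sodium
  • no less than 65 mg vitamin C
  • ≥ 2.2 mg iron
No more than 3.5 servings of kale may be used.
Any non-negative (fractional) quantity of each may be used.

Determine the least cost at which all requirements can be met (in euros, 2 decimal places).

Let x1 = servings of almonds, x2 = servings of eggs, x3 = servings of kale, x4 = servings of bananas.
Minimize 1.14x1 + 0.88x2 + 1.42x3 + 0.49x4 s.t.:
  5x1 + 1x2 + 6x3 + 30x4 ≥ 58   (carbohydrate)
  161x2 + 27x3 + 1x4 ≤ 117   (sodium)
  45x3 + 11x4 ≥ 65   (vitamin C)
  1x1 + 2.5x2 + 1x3 + 0.3x4 ≥ 2.2   (iron)
  x3 ≤ 3.5
  x1, x2, x3, x4 ≥ 0.
The cheapest feasible vertex uses only eggs, kale, bananas; almonds is not used. The carbohydrate, vitamin C, iron requirements are met with equality.
That vertex is x2 = 0.264, x3 = 1.024, x4 = 1.72.
Objective = 0.88·0.264 + 1.42·1.024 + 0.49·1.72 = 2.5292.

€2.53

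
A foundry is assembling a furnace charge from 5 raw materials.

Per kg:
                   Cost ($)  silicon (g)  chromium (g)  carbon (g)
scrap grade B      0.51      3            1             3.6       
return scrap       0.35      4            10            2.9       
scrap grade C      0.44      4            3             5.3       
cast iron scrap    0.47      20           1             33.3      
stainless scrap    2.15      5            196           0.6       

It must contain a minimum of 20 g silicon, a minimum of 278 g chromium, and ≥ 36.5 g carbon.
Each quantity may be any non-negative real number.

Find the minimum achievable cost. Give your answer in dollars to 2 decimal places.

$3.54

Set it up as a linear program. Let x1 = kg of scrap grade B, x2 = kg of return scrap, x3 = kg of scrap grade C, x4 = kg of cast iron scrap, x5 = kg of stainless scrap.
Minimize 0.51x1 + 0.35x2 + 0.44x3 + 0.47x4 + 2.15x5 subject to:
  3x1 + 4x2 + 4x3 + 20x4 + 5x5 ≥ 20   (silicon)
  1x1 + 10x2 + 3x3 + 1x4 + 196x5 ≥ 278   (chromium)
  3.6x1 + 2.9x2 + 5.3x3 + 33.3x4 + 0.6x5 ≥ 36.5   (carbon)
  x1, x2, x3, x4, x5 ≥ 0.
The optimal basis is {cast iron scrap, stainless scrap}; scrap grade B, return scrap, scrap grade C drop out. Binding constraints: chromium and carbon.
Solving gives x4 = 1.071, x5 = 1.413.
Total cost: 0.47·1.071 + 2.15·1.413 = 3.5413.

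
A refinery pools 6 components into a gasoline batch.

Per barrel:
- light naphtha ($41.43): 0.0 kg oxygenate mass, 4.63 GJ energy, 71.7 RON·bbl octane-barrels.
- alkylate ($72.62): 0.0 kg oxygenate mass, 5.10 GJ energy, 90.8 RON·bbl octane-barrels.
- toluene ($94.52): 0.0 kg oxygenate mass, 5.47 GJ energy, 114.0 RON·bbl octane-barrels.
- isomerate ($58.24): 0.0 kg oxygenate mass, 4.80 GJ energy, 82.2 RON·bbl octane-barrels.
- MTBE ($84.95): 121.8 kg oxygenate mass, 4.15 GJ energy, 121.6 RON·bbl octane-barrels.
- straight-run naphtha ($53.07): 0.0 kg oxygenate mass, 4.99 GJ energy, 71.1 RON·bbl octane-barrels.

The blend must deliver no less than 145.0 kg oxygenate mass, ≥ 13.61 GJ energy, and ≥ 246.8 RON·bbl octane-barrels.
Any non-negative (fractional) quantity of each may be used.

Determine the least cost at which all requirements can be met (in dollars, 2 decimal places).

$178.71

Treat it as an LP. Let x1 = barrels of light naphtha, x2 = barrels of alkylate, x3 = barrels of toluene, x4 = barrels of isomerate, x5 = barrels of MTBE, x6 = barrels of straight-run naphtha.
min 41.43x1 + 72.62x2 + 94.52x3 + 58.24x4 + 84.95x5 + 53.07x6 s.t.:
  121.8x5 ≥ 145   (oxygenate mass)
  4.63x1 + 5.1x2 + 5.47x3 + 4.8x4 + 4.15x5 + 4.99x6 ≥ 13.61   (energy)
  71.7x1 + 90.8x2 + 114x3 + 82.2x4 + 121.6x5 + 71.1x6 ≥ 246.8   (octane-barrels)
  x1, x2, x3, x4, x5, x6 ≥ 0.
The optimal basis is {light naphtha, MTBE}; alkylate, toluene, isomerate, straight-run naphtha drop out. There the oxygenate mass and energy constraints are tight.
Optimal quantities: light naphtha = 1.8725 barrels, MTBE = 1.1905 barrels.
Objective = 41.43·1.8725 + 84.95·1.1905 = 178.7107.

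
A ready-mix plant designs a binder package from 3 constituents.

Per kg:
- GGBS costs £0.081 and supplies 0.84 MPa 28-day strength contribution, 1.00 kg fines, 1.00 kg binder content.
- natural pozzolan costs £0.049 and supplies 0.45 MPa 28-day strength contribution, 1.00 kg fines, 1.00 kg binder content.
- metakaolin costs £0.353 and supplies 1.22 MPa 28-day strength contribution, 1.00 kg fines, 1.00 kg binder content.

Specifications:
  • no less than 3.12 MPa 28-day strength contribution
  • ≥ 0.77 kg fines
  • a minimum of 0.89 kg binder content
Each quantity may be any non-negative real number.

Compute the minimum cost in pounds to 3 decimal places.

£0.301

Treat it as an LP. Let x1 = kg of GGBS, x2 = kg of natural pozzolan, x3 = kg of metakaolin.
min 0.081x1 + 0.049x2 + 0.353x3 s.t.:
  0.84x1 + 0.45x2 + 1.22x3 ≥ 3.12   (28-day strength contribution)
  1x1 + 1x2 + 1x3 ≥ 0.77   (fines)
  1x1 + 1x2 + 1x3 ≥ 0.89   (binder content)
  x1, x2, x3 ≥ 0.
The cheapest feasible vertex uses only GGBS; natural pozzolan, metakaolin are not used. Binding constraint: 28-day strength contribution.
That vertex is x1 = 3.714.
Hence cost = 0.081·3.714 = £0.30083.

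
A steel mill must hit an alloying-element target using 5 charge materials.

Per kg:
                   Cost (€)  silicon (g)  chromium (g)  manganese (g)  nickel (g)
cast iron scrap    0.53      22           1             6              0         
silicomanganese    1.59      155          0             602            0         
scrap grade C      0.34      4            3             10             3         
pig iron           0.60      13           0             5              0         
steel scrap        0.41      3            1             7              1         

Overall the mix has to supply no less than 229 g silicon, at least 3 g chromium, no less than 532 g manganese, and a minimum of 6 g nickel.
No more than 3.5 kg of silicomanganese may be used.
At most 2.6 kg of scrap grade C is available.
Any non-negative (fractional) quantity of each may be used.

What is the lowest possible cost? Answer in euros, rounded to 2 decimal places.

Set it up as a linear program. Let x1 = kg of cast iron scrap, x2 = kg of silicomanganese, x3 = kg of scrap grade C, x4 = kg of pig iron, x5 = kg of steel scrap.
Minimize 0.53x1 + 1.59x2 + 0.34x3 + 0.6x4 + 0.41x5 s.t.:
  22x1 + 155x2 + 4x3 + 13x4 + 3x5 ≥ 229   (silicon)
  1x1 + 3x3 + 1x5 ≥ 3   (chromium)
  6x1 + 602x2 + 10x3 + 5x4 + 7x5 ≥ 532   (manganese)
  3x3 + 1x5 ≥ 6   (nickel)
  x2 ≤ 3.5
  x3 ≤ 2.6
  x1, x2, x3, x4, x5 ≥ 0.
The cheapest feasible vertex uses only silicomanganese, scrap grade C; cast iron scrap, pig iron, steel scrap are not used. Binding constraints: silicon and nickel.
Solving gives x2 = 1.426, x3 = 2.
Total cost: 1.59·1.426 + 0.34·2 = 2.9473.

€2.95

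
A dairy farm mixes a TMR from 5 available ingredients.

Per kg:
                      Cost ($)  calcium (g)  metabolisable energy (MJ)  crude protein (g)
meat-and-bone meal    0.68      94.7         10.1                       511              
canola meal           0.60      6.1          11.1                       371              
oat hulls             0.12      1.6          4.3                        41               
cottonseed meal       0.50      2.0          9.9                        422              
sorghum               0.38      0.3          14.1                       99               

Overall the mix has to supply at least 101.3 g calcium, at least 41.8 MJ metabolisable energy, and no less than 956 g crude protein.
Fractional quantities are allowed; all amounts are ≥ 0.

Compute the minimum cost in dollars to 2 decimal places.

Set it up as a linear program. Let x1 = kg of meat-and-bone meal, x2 = kg of canola meal, x3 = kg of oat hulls, x4 = kg of cottonseed meal, x5 = kg of sorghum.
Minimize 0.68x1 + 0.6x2 + 0.12x3 + 0.5x4 + 0.38x5 with:
  94.7x1 + 6.1x2 + 1.6x3 + 2x4 + 0.3x5 ≥ 101.3   (calcium)
  10.1x1 + 11.1x2 + 4.3x3 + 9.9x4 + 14.1x5 ≥ 41.8   (metabolisable energy)
  511x1 + 371x2 + 41x3 + 422x4 + 99x5 ≥ 956   (crude protein)
  x1, x2, x3, x4, x5 ≥ 0.
The optimal basis is {meat-and-bone meal, oat hulls, cottonseed meal}; canola meal, sorghum drop out. There the calcium, metabolisable energy, crude protein constraints are tight.
Solving gives x1 = 0.9521, x3 = 6.342, x4 = 0.4964.
Total cost: 0.68·0.9521 + 0.12·6.342 + 0.5·0.4964 = 1.6567.

$1.66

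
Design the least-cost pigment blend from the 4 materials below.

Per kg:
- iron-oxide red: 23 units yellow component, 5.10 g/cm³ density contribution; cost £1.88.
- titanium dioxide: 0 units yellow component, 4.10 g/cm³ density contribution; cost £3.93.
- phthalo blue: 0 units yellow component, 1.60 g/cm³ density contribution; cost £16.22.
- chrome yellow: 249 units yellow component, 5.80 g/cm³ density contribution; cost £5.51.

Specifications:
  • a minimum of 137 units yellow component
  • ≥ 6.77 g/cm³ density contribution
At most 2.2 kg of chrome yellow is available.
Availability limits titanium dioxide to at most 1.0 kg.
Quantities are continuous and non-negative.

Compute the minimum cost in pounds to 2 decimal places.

£4.11

Let x1 = kg of iron-oxide red, x2 = kg of titanium dioxide, x3 = kg of phthalo blue, x4 = kg of chrome yellow.
Minimize 1.88x1 + 3.93x2 + 16.22x3 + 5.51x4 with:
  23x1 + 249x4 ≥ 137   (yellow component)
  5.1x1 + 4.1x2 + 1.6x3 + 5.8x4 ≥ 6.77   (density contribution)
  x4 ≤ 2.2
  x2 ≤ 1
  x1, x2, x3, x4 ≥ 0.
The minimum-cost mix takes nothing from titanium dioxide, phthalo blue — only iron-oxide red, chrome yellow. The yellow component and density contribution requirements are met with equality.
Solving gives x1 = 0.7841, x4 = 0.4778.
Total cost: 1.88·0.7841 + 5.51·0.4778 = 4.1068.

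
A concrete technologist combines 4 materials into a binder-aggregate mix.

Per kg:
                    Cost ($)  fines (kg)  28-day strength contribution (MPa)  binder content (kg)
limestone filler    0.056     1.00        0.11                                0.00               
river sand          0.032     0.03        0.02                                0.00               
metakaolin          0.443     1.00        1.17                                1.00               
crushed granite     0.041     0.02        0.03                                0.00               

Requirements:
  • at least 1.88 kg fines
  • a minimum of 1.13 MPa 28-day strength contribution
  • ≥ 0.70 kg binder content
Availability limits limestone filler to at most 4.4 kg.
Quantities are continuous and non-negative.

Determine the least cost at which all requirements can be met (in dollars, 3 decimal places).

Let x1 = kg of limestone filler, x2 = kg of river sand, x3 = kg of metakaolin, x4 = kg of crushed granite.
min 0.056x1 + 0.032x2 + 0.443x3 + 0.041x4 subject to:
  1x1 + 0.03x2 + 1x3 + 0.02x4 ≥ 1.88   (fines)
  0.11x1 + 0.02x2 + 1.17x3 + 0.03x4 ≥ 1.13   (28-day strength contribution)
  1x3 ≥ 0.7   (binder content)
  x1 ≤ 4.4
  x1, x2, x3, x4 ≥ 0.
The minimum-cost mix takes nothing from river sand, crushed granite — only limestone filler, metakaolin. Binding constraints: fines and 28-day strength contribution.
Optimal quantities: limestone filler = 1.009 kg, metakaolin = 0.8709 kg.
Total cost: 0.056·1.009 + 0.443·0.8709 = 0.44231.

$0.442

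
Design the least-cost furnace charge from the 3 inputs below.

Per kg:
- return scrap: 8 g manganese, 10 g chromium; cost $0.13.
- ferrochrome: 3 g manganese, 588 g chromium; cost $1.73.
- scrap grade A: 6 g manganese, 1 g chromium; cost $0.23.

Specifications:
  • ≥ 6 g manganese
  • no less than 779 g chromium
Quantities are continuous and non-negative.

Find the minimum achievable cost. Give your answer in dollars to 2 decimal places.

$2.32

Let x1 = kg of return scrap, x2 = kg of ferrochrome, x3 = kg of scrap grade A.
Minimize 0.13x1 + 1.73x2 + 0.23x3 subject to:
  8x1 + 3x2 + 6x3 ≥ 6   (manganese)
  10x1 + 588x2 + 1x3 ≥ 779   (chromium)
  x1, x2, x3 ≥ 0.
The optimal basis is {return scrap, ferrochrome}; scrap grade A drops out. There the manganese and chromium constraints are tight.
That vertex is x1 = 0.2548, x2 = 1.32.
Total cost: 0.13·0.2548 + 1.73·1.32 = 2.3167.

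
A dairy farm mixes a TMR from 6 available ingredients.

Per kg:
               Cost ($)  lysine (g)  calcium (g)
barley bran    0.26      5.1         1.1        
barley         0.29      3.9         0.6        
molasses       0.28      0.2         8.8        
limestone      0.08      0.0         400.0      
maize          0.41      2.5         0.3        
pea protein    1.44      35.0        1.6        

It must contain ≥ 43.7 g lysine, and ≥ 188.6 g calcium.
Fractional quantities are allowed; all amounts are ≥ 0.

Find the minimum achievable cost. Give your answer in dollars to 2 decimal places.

Set it up as a linear program. Let x1 = kg of barley bran, x2 = kg of barley, x3 = kg of molasses, x4 = kg of limestone, x5 = kg of maize, x6 = kg of pea protein.
Minimise 0.26x1 + 0.29x2 + 0.28x3 + 0.08x4 + 0.41x5 + 1.44x6 with:
  5.1x1 + 3.9x2 + 0.2x3 + 2.5x5 + 35x6 ≥ 43.7   (lysine)
  1.1x1 + 0.6x2 + 8.8x3 + 400x4 + 0.3x5 + 1.6x6 ≥ 188.6   (calcium)
  x1, x2, x3, x4, x5, x6 ≥ 0.
The cheapest feasible vertex uses only limestone, pea protein; barley bran, barley, molasses, maize are not used. There the lysine and calcium constraints are tight.
That vertex is x4 = 0.4665, x6 = 1.249.
Hence cost = 0.08·0.4665 + 1.44·1.249 = $1.8359.

$1.84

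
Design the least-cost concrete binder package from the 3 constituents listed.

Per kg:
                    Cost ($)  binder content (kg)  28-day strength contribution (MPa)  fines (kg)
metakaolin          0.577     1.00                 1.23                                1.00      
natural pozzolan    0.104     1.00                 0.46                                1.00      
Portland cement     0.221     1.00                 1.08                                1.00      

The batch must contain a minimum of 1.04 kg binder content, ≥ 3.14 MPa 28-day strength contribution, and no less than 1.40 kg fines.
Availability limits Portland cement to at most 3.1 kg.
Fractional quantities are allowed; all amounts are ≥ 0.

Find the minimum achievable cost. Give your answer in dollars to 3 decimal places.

Treat it as an LP. Let x1 = kg of metakaolin, x2 = kg of natural pozzolan, x3 = kg of Portland cement.
Minimise 0.577x1 + 0.104x2 + 0.221x3 with:
  1x1 + 1x2 + 1x3 ≥ 1.04   (binder content)
  1.23x1 + 0.46x2 + 1.08x3 ≥ 3.14   (28-day strength contribution)
  1x1 + 1x2 + 1x3 ≥ 1.4   (fines)
  x3 ≤ 3.1
  x1, x2, x3 ≥ 0.
The optimal basis is {Portland cement}; metakaolin, natural pozzolan drop out. Binding constraint: 28-day strength contribution.
Solving gives x3 = 2.9074.
Total cost: 0.221·2.9074 = 0.64254.

$0.643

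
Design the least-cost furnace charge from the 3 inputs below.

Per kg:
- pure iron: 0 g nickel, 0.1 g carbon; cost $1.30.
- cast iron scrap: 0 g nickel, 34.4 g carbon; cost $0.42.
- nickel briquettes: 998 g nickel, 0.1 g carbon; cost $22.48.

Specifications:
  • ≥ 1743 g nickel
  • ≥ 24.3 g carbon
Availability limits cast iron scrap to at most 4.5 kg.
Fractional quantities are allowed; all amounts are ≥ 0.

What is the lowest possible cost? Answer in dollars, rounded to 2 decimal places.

This is a linear program. Let x1 = kg of pure iron, x2 = kg of cast iron scrap, x3 = kg of nickel briquettes.
Minimise 1.3x1 + 0.42x2 + 22.48x3 s.t.:
  998x3 ≥ 1743   (nickel)
  0.1x1 + 34.4x2 + 0.1x3 ≥ 24.3   (carbon)
  x2 ≤ 4.5
  x1, x2, x3 ≥ 0.
The minimum-cost mix takes nothing from pure iron — only cast iron scrap, nickel briquettes. The nickel and carbon requirements are met with equality.
So cast iron scrap = 0.70132 kg, nickel briquettes = 1.7465 kg.
Hence cost = 0.42·0.70132 + 22.48·1.7465 = $39.5559.

$39.56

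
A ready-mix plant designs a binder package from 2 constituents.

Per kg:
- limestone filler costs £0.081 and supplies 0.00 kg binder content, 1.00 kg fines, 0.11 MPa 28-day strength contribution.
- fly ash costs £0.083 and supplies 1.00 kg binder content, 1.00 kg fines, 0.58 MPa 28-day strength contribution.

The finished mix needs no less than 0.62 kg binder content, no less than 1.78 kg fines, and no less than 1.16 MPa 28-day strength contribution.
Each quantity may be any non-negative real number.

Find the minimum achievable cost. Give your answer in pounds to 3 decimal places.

This is a linear program. Let x1 = kg of limestone filler, x2 = kg of fly ash.
Minimise 0.081x1 + 0.083x2 subject to:
  1x2 ≥ 0.62   (binder content)
  1x1 + 1x2 ≥ 1.78   (fines)
  0.11x1 + 0.58x2 ≥ 1.16   (28-day strength contribution)
  x1, x2 ≥ 0.
At the optimum only fly ash is positive (limestone filler = 0). There the 28-day strength contribution constraint is tight.
So fly ash = 2 kg.
Total cost: 0.083·2 = 0.16600.

£0.166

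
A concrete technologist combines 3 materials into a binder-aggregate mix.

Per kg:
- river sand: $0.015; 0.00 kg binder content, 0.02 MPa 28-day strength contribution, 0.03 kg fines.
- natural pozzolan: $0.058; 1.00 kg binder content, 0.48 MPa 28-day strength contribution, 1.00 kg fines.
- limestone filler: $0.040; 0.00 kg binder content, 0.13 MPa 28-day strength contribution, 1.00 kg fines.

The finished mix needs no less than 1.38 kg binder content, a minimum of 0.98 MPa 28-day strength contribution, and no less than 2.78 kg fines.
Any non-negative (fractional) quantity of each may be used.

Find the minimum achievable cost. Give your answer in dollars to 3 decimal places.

$0.143

Let x1 = kg of river sand, x2 = kg of natural pozzolan, x3 = kg of limestone filler.
Minimize 0.015x1 + 0.058x2 + 0.04x3 with:
  1x2 ≥ 1.38   (binder content)
  0.02x1 + 0.48x2 + 0.13x3 ≥ 0.98   (28-day strength contribution)
  0.03x1 + 1x2 + 1x3 ≥ 2.78   (fines)
  x1, x2, x3 ≥ 0.
The cheapest feasible vertex uses only natural pozzolan, limestone filler; river sand is not used. Binding constraints: 28-day strength contribution and fines.
Optimal quantities: natural pozzolan = 1.767 kg, limestone filler = 1.013 kg.
Total cost: 0.058·1.767 + 0.04·1.013 = 0.14301.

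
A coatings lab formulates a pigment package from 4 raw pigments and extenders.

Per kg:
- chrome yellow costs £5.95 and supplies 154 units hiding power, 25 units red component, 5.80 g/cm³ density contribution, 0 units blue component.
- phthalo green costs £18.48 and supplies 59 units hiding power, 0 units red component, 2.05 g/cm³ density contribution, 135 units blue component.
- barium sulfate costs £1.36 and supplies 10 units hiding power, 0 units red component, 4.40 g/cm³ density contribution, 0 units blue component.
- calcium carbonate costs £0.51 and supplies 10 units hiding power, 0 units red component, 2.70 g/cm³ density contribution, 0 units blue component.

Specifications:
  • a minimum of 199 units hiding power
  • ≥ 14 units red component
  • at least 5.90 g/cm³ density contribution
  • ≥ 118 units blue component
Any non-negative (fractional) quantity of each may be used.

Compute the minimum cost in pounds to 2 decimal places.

£21.85

Let x1 = kg of chrome yellow, x2 = kg of phthalo green, x3 = kg of barium sulfate, x4 = kg of calcium carbonate.
min 5.95x1 + 18.48x2 + 1.36x3 + 0.51x4 subject to:
  154x1 + 59x2 + 10x3 + 10x4 ≥ 199   (hiding power)
  25x1 ≥ 14   (red component)
  5.8x1 + 2.05x2 + 4.4x3 + 2.7x4 ≥ 5.9   (density contribution)
  135x2 ≥ 118   (blue component)
  x1, x2, x3, x4 ≥ 0.
The cheapest feasible vertex uses only chrome yellow, phthalo green; barium sulfate, calcium carbonate are not used. The hiding power and blue component requirements are met with equality.
That vertex is x1 = 0.9573, x2 = 0.8741.
Cost = 5.95·0.9573 + 18.48·0.8741 = 21.8493.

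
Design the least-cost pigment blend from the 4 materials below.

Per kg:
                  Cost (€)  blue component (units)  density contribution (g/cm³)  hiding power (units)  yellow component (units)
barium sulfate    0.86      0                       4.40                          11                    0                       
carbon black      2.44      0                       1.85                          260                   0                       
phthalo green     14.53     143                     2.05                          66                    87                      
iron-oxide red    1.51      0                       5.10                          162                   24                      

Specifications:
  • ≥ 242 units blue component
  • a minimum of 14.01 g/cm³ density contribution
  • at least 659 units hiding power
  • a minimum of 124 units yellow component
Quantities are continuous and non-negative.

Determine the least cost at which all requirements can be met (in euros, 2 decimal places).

€29.69

Let x1 = kg of barium sulfate, x2 = kg of carbon black, x3 = kg of phthalo green, x4 = kg of iron-oxide red.
Minimize 0.86x1 + 2.44x2 + 14.53x3 + 1.51x4 subject to:
  143x3 ≥ 242   (blue component)
  4.4x1 + 1.85x2 + 2.05x3 + 5.1x4 ≥ 14.01   (density contribution)
  11x1 + 260x2 + 66x3 + 162x4 ≥ 659   (hiding power)
  87x3 + 24x4 ≥ 124   (yellow component)
  x1, x2, x3, x4 ≥ 0.
The optimal basis is {phthalo green, iron-oxide red}; barium sulfate, carbon black drop out. Binding constraints: blue component and hiding power.
That vertex is x3 = 1.692, x4 = 3.378.
Hence cost = 14.53·1.692 + 1.51·3.378 = €29.6855.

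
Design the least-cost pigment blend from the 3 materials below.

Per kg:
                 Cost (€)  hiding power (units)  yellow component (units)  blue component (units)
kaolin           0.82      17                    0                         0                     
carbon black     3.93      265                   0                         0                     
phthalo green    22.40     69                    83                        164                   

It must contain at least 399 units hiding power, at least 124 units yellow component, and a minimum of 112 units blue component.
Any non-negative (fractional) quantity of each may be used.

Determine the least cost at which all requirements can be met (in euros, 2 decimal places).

This is a linear program. Let x1 = kg of kaolin, x2 = kg of carbon black, x3 = kg of phthalo green.
Minimize 0.82x1 + 3.93x2 + 22.4x3 subject to:
  17x1 + 265x2 + 69x3 ≥ 399   (hiding power)
  83x3 ≥ 124   (yellow component)
  164x3 ≥ 112   (blue component)
  x1, x2, x3 ≥ 0.
At the optimum only carbon black, phthalo green are positive (kaolin = 0). The hiding power and yellow component requirements are met with equality.
So carbon black = 1.1167 kg, phthalo green = 1.494 kg.
Cost = 3.93·1.1167 + 22.4·1.494 = 37.8542.

€37.85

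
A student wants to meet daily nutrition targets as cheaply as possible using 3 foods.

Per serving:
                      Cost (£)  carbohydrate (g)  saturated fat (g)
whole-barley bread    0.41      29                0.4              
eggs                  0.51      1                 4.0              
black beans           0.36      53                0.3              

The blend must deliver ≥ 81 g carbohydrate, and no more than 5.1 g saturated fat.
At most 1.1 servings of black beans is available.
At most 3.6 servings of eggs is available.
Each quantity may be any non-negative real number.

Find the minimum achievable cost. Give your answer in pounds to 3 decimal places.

£0.717

Treat it as an LP. Let x1 = servings of whole-barley bread, x2 = servings of eggs, x3 = servings of black beans.
Minimise 0.41x1 + 0.51x2 + 0.36x3 with:
  29x1 + 1x2 + 53x3 ≥ 81   (carbohydrate)
  0.4x1 + 4x2 + 0.3x3 ≤ 5.1   (saturated fat)
  x3 ≤ 1.1
  x2 ≤ 3.6
  x1, x2, x3 ≥ 0.
The minimum-cost mix takes nothing from eggs — only whole-barley bread, black beans. Binding constraints: carbohydrate and the black beans cap.
Optimal quantities: whole-barley bread = 0.7828 servings, black beans = 1.1 servings.
Hence cost = 0.41·0.7828 + 0.36·1.1 = £0.71695.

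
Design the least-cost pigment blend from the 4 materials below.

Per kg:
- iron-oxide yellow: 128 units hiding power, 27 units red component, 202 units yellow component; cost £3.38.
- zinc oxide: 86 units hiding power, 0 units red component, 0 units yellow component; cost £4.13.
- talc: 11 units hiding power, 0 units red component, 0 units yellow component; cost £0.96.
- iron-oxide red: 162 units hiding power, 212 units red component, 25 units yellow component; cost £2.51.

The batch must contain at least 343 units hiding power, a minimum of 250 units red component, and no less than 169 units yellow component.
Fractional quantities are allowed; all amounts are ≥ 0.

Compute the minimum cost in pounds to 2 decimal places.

£6.20

Let x1 = kg of iron-oxide yellow, x2 = kg of zinc oxide, x3 = kg of talc, x4 = kg of iron-oxide red.
Minimize 3.38x1 + 4.13x2 + 0.96x3 + 2.51x4 with:
  128x1 + 86x2 + 11x3 + 162x4 ≥ 343   (hiding power)
  27x1 + 212x4 ≥ 250   (red component)
  202x1 + 25x4 ≥ 169   (yellow component)
  x1, x2, x3, x4 ≥ 0.
At the optimum only iron-oxide yellow, iron-oxide red are positive (zinc oxide, talc = 0). The hiding power and yellow component requirements are met with equality.
Optimal quantities: iron-oxide yellow = 0.6369 kg, iron-oxide red = 1.614 kg.
Total cost: 3.38·0.6369 + 2.51·1.614 = 6.2039.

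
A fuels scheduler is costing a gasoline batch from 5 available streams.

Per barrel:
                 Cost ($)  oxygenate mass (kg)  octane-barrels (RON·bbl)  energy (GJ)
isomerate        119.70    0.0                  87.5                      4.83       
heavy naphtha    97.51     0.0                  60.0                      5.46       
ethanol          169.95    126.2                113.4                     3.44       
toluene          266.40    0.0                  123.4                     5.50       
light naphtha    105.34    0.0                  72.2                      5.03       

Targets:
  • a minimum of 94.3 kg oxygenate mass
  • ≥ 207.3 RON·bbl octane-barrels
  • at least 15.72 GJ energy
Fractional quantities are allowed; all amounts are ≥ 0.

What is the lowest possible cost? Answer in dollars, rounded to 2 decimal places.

$361.83

This is a linear program. Let x1 = barrels of isomerate, x2 = barrels of heavy naphtha, x3 = barrels of ethanol, x4 = barrels of toluene, x5 = barrels of light naphtha.
Minimize 119.7x1 + 97.51x2 + 169.95x3 + 266.4x4 + 105.34x5 with:
  126.2x3 ≥ 94.3   (oxygenate mass)
  87.5x1 + 60x2 + 113.4x3 + 123.4x4 + 72.2x5 ≥ 207.3   (octane-barrels)
  4.83x1 + 5.46x2 + 3.44x3 + 5.5x4 + 5.03x5 ≥ 15.72   (energy)
  x1, x2, x3, x4, x5 ≥ 0.
The optimal basis is {heavy naphtha, ethanol}; isomerate, toluene, light naphtha drop out. There the oxygenate mass and energy constraints are tight.
Optimal quantities: heavy naphtha = 2.4083 barrels, ethanol = 0.74723 barrels.
Cost = 97.51·2.4083 + 169.95·0.74723 = 361.8251.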